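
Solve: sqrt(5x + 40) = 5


Square both sides: 5x + 40 = 5^2 = 25
5x = 25 - 40 = -15
x = -3
Check: sqrt(5*(-3) + 40) = sqrt(25) = 5 ✓

x = -3


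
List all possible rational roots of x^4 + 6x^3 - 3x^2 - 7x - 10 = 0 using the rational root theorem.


Rational root theorem: possible roots are ±p/q where:
  p divides the constant term (-10): p ∈ {1, 2, 5, 10}
  q divides the leading coefficient (1): q ∈ {1}

All possible rational roots: -10, -5, -2, -1, 1, 2, 5, 10

-10, -5, -2, -1, 1, 2, 5, 10


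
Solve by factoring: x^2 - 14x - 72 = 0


We need two numbers that multiply to -72 and add to -14.
Those numbers are 4 and -18 (since 4 * (-18) = -72 and 4 + (-18) = -14).
So x^2 - 14x - 72 = (x + 4)(x - 18) = 0
Setting each factor to zero: x = -4 or x = 18

x = -4, x = 18


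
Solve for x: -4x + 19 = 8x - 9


Starting with: -4x + 19 = 8x - 9
Move all x terms to left: (-4 - 8)x = -9 - 19
Simplify: -12x = -28
Divide both sides by -12: x = 7/3

x = 7/3


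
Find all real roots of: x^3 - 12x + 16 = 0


Let p(x) = x^3 - 12x + 16. By the rational root theorem (leading coefficient 1), any rational root is an integer divisor of 16: try ±1, ±2, ... in turn.
Test x = 1: value = 5 ≠ 0.
Test x = -1: value = 27 ≠ 0.
Test x = 2: value = 0 ✓, so (x - 2) is a factor.
Synthetic division by (x - 2): bring down 1; 1(2) + 0 = 2; 2(2) - 12 = -8; (-8)(2) + 16 = 0 → quotient x^2 + 2x - 8, remainder 0.
Solve the quadratic x^2 + 2x - 8 = 0: discriminant = 2^2 - 4(1)(-8) = 4 + 32 = 36.
sqrt(36) = 6, so x = (-2 ± 6)/2: x = 2 or x = -4.

x = -4, x = 2 (multiplicity 2)


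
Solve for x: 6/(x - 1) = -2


Multiply both sides by (x - 1): 6 = -2(x - 1)
Distribute: 6 = -2x + 2
-2x = 6 - 2 = 4
x = -2

x = -2


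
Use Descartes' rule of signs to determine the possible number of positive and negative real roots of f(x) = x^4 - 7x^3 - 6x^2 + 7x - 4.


Descartes' rule of signs:

For positive roots, count sign changes in f(x) = x^4 - 7x^3 - 6x^2 + 7x - 4:
Signs of coefficients: +, -, -, +, -
Number of sign changes: 3
Possible positive real roots: 3, 1

For negative roots, examine f(-x) = x^4 + 7x^3 - 6x^2 - 7x - 4:
Signs of coefficients: +, +, -, -, -
Number of sign changes: 1
Possible negative real roots: 1

Positive roots: 3 or 1; Negative roots: 1


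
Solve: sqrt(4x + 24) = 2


Square both sides: 4x + 24 = 2^2 = 4
4x = 4 - 24 = -20
x = -5
Check: sqrt(4*(-5) + 24) = sqrt(4) = 2 ✓

x = -5


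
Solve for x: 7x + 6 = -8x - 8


Starting with: 7x + 6 = -8x - 8
Move all x terms to left: (7 + 8)x = -8 - 6
Simplify: 15x = -14
Divide both sides by 15: x = -14/15

x = -14/15


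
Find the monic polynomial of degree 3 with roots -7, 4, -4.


A monic polynomial with roots -7, 4, -4 is:
p(x) = (x + 7)(x - 4)(x + 4)
After multiplying by (x + 7): x + 7
After multiplying by (x - 4): x^2 + 3x - 28
After multiplying by (x + 4): x^3 + 7x^2 - 16x - 112

x^3 + 7x^2 - 16x - 112


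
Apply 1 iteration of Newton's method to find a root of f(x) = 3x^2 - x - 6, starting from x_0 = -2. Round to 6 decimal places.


Newton's method: x_(n+1) = x_n - f(x_n)/f'(x_n)
f(x) = 3x^2 - x - 6
f'(x) = 6x - 1

Iteration 1:
  f(-2.000000) = 8.000000
  f'(-2.000000) = -13.000000
  x_1 = -2.000000 - (8.000000)/(-13.000000) = -1.384615

x_1 = -1.384615


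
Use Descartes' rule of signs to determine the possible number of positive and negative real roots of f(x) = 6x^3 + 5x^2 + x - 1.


Descartes' rule of signs:

For positive roots, count sign changes in f(x) = 6x^3 + 5x^2 + x - 1:
Signs of coefficients: +, +, +, -
Number of sign changes: 1
Possible positive real roots: 1

For negative roots, examine f(-x) = -6x^3 + 5x^2 - x - 1:
Signs of coefficients: -, +, -, -
Number of sign changes: 2
Possible negative real roots: 2, 0

Positive roots: 1; Negative roots: 2 or 0


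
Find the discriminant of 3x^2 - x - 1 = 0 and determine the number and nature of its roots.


For ax^2 + bx + c = 0, discriminant D = b^2 - 4ac
Here a = 3, b = -1, c = -1
D = (-1)^2 - 4(3)(-1) = 1 + 12 = 13

D = 13 > 0 but not a perfect square
The equation has 2 distinct real irrational roots.

Discriminant = 13, 2 distinct real irrational roots


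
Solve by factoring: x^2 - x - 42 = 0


We need two numbers that multiply to -42 and add to -1.
Those numbers are -7 and 6 (since (-7) * 6 = -42 and (-7) + 6 = -1).
So x^2 - x - 42 = (x - 7)(x + 6) = 0
Setting each factor to zero: x = 7 or x = -6

x = -6, x = 7


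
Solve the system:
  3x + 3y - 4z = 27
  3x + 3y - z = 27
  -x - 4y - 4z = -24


Using Cramer's rule. Expand each determinant along the first row.
D  = 3*[3*(-4) - (-1)*(-4)] - 3*[3*(-4) - (-1)*(-1)] + (-4)*[3*(-4) - 3*(-1)]
  = 3*(-16) - 3*(-13) + (-4)*(-9) = 27
Dx = 27*[3*(-4) - (-1)*(-4)] - 3*[27*(-4) - (-1)*(-24)] + (-4)*[27*(-4) - 3*(-24)]
  = 27*(-16) - 3*(-132) + (-4)*(-36) = 108
Dy = 3*[27*(-4) - (-1)*(-24)] - 27*[3*(-4) - (-1)*(-1)] + (-4)*[3*(-24) - 27*(-1)]
  = 3*(-132) - 27*(-13) + (-4)*(-45) = 135
Dz = 3*[3*(-24) - 27*(-4)] - 3*[3*(-24) - 27*(-1)] + 27*[3*(-4) - 3*(-1)]
  = 3*(36) - 3*(-45) + 27*(-9) = 0
x = Dx/D = 108/27 = 4, y = Dy/D = 135/27 = 5, z = Dz/D = 0/27 = 0
Check eq1: (3)(4) + (3)(5) + (-4)(0) = 27 = 27 ✓
Check eq2: (3)(4) + (3)(5) + (-1)(0) = 27 = 27 ✓
Check eq3: (-1)(4) + (-4)(5) + (-4)(0) = -24 = -24 ✓

x = 4, y = 5, z = 0


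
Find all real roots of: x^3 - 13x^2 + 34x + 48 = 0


Let p(x) = x^3 - 13x^2 + 34x + 48. By the rational root theorem (leading coefficient 1), any rational root is an integer divisor of 48: try ±1, ±2, ... in turn.
Test x = 1: value = 70 ≠ 0.
Test x = -1: value = 0 ✓, so (x + 1) is a factor.
Synthetic division by (x + 1): bring down 1; 1(-1) - 13 = -14; (-14)(-1) + 34 = 48; 48(-1) + 48 = 0 → quotient x^2 - 14x + 48, remainder 0.
Solve the quadratic x^2 - 14x + 48 = 0: discriminant = (-14)^2 - 4(1)(48) = 196 - 192 = 4.
sqrt(4) = 2, so x = (14 ± 2)/2: x = 8 or x = 6.

x = -1, x = 6, x = 8


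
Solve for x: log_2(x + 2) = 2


Convert to exponential form: x + 2 = 2^2 = 4
x = 4 - 2 = 2
Check: log_2(2 + 2) = log_2(4) = log_2(4) = 2 ✓

x = 2


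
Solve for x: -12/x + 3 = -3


Subtract 3 from both sides: -12/x = -6
Multiply both sides by x: -12 = -6 * x
Divide by -6: x = 2

x = 2


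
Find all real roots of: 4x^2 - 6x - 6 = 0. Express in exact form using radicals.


Using the quadratic formula: x = (-b ± sqrt(b^2 - 4ac)) / (2a)
Here a = 4, b = -6, c = -6
Discriminant = b^2 - 4ac = (-6)^2 - 4(4)(-6) = 36 + 96 = 132
Since discriminant = 132 > 0, there are two real roots.
x = (6 ± 2*sqrt(33)) / 8
Simplifying: x = (3 ± sqrt(33)) / 4
Numerically: x ≈ 2.1861 or x ≈ -0.6861

x = (3 + sqrt(33)) / 4 or x = (3 - sqrt(33)) / 4


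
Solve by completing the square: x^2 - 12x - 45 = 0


Start: x^2 - 12x - 45 = 0
Move constant: x^2 - 12x = 45
Half of -12 is -6, squared is 36
Add 36 to both sides: x^2 - 12x + 36 = 81
(x - 6)^2 = 81
x - 6 = ±9
x = 6 + 9 = 15 or x = 6 - 9 = -3

x = -3, x = 15


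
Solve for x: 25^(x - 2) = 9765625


Express both sides with the same base.
9765625 = 25^5
Since the bases match, equate exponents: x - 2 = 5
So x = 5 - (-2) = 7

x = 7


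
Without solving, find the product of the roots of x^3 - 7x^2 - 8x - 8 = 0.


By Vieta's formulas for x^3 + bx^2 + cx + d = 0:
  r1 + r2 + r3 = -b/a = 7
  r1*r2 + r1*r3 + r2*r3 = c/a = -8
  r1*r2*r3 = -d/a = 8


Product = 8


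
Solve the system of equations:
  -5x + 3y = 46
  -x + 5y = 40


Using Cramer's rule:
Determinant D = (-5)(5) - (-1)(3) = -25 + 3 = -22
Dx = (46)(5) - (40)(3) = 230 - 120 = 110
Dy = (-5)(40) - (-1)(46) = -200 + 46 = -154
x = Dx/D = 110/-22 = -5
y = Dy/D = -154/-22 = 7

x = -5, y = 7


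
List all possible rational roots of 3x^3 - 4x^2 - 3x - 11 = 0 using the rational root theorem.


Rational root theorem: possible roots are ±p/q where:
  p divides the constant term (-11): p ∈ {1, 11}
  q divides the leading coefficient (3): q ∈ {1, 3}

All possible rational roots: -11, -11/3, -1, -1/3, 1/3, 1, 11/3, 11

-11, -11/3, -1, -1/3, 1/3, 1, 11/3, 11


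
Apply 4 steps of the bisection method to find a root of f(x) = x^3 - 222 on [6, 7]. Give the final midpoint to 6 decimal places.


f(x) = x^3 - 222
f(6) = -6 < 0
f(7) = 121 > 0

Step 1: midpoint = (6.000000 + 7.000000)/2 = 6.500000
  f(6.500000) = 52.625000
  f(mid) > 0, so root is in [6.000000, 6.500000]

Step 2: midpoint = (6.000000 + 6.500000)/2 = 6.250000
  f(6.250000) = 22.140625
  f(mid) > 0, so root is in [6.000000, 6.250000]

Step 3: midpoint = (6.000000 + 6.250000)/2 = 6.125000
  f(6.125000) = 7.783203
  f(mid) > 0, so root is in [6.000000, 6.125000]

Step 4: midpoint = (6.000000 + 6.125000)/2 = 6.062500
  f(6.062500) = 0.820557
  f(mid) > 0, so root is in [6.000000, 6.062500]

midpoint = 6.062500


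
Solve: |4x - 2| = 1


An absolute value equation |expr| = 1 gives two cases:
Case 1: 4x - 2 = 1
  4x = 3, so x = 3/4
Case 2: 4x - 2 = -1
  4x = 1, so x = 1/4

x = 1/4, x = 3/4


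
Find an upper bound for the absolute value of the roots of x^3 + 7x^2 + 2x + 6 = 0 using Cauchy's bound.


Cauchy's bound: all roots r satisfy |r| <= 1 + max(|a_i/a_n|) for i = 0,...,n-1
where a_n is the leading coefficient.

Coefficients: [1, 7, 2, 6]
Leading coefficient a_n = 1
Ratios |a_i/a_n|: 7, 2, 6
Maximum ratio: 7
Cauchy's bound: |r| <= 1 + 7 = 8

Upper bound = 8


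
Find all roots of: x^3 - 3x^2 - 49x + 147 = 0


Let p(x) = x^3 - 3x^2 - 49x + 147. By the rational root theorem (leading coefficient 1), any rational root is an integer divisor of 147: try ±1, ±2, ... in turn.
Test x = 1: value = 96 ≠ 0.
Test x = -1: value = 192 ≠ 0.
Test x = 3: value = 0 ✓, so (x - 3) is a factor.
Synthetic division by (x - 3): bring down 1; 1(3) - 3 = 0; 0(3) - 49 = -49; (-49)(3) + 147 = 0 → quotient x^2 - 49, remainder 0.
Solve the quadratic x^2 - 49 = 0: discriminant = 0^2 - 4(1)(-49) = 0 + 196 = 196.
sqrt(196) = 14, so x = (0 ± 14)/2: x = 7 or x = -7.
Collecting all roots found:

x = -7, x = 3, x = 7


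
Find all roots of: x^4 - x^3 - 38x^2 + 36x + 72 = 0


Let p(x) = x^4 - x^3 - 38x^2 + 36x + 72. By the rational root theorem (leading coefficient 1), any rational root is an integer divisor of 72: try ±1, ±2, ... in turn.
Test x = 1: value = 70 ≠ 0.
Test x = -1: value = 0 ✓, so (x + 1) is a factor.
Synthetic division by (x + 1): bring down 1; 1(-1) - 1 = -2; (-2)(-1) - 38 = -36; (-36)(-1) + 36 = 72; 72(-1) + 72 = 0 → quotient x^3 - 2x^2 - 36x + 72, remainder 0.
Continue with the quotient x^3 - 2x^2 - 36x + 72 (candidates must divide 72; re-test x = -1 first in case it repeats).
Test x = -1: value = 105 ≠ 0.
Test x = 2: value = 0 ✓, so (x - 2) is a factor.
Synthetic division by (x - 2): bring down 1; 1(2) - 2 = 0; 0(2) - 36 = -36; (-36)(2) + 72 = 0 → quotient x^2 - 36, remainder 0.
Solve the quadratic x^2 - 36 = 0: discriminant = 0^2 - 4(1)(-36) = 0 + 144 = 144.
sqrt(144) = 12, so x = (0 ± 12)/2: x = 6 or x = -6.
Collecting all roots found:

x = -6, x = -1, x = 2, x = 6


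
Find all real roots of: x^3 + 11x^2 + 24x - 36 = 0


Let p(x) = x^3 + 11x^2 + 24x - 36. By the rational root theorem (leading coefficient 1), any rational root is an integer divisor of 36: try ±1, ±2, ... in turn.
Test x = 1: value = 0 ✓, so (x - 1) is a factor.
Synthetic division by (x - 1): bring down 1; 1(1) + 11 = 12; 12(1) + 24 = 36; 36(1) - 36 = 0 → quotient x^2 + 12x + 36, remainder 0.
Solve the quadratic x^2 + 12x + 36 = 0: discriminant = 12^2 - 4(1)(36) = 144 - 144 = 0.
Discriminant = 0, so a double root: x = -12/2 = -6.

x = -6 (multiplicity 2), x = 1


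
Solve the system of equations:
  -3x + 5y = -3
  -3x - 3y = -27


Using Cramer's rule:
Determinant D = (-3)(-3) - (-3)(5) = 9 + 15 = 24
Dx = (-3)(-3) - (-27)(5) = 9 + 135 = 144
Dy = (-3)(-27) - (-3)(-3) = 81 - 9 = 72
x = Dx/D = 144/24 = 6
y = Dy/D = 72/24 = 3

x = 6, y = 3


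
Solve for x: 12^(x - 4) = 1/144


Express both sides with the same base.
1/144 = 12^(-2)
Since the bases match, equate exponents: x - 4 = -2
So x = -2 - (-4) = 2

x = 2


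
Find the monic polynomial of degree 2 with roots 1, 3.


A monic polynomial with roots 1, 3 is:
p(x) = (x - 1)(x - 3)
After multiplying by (x - 1): x - 1
After multiplying by (x - 3): x^2 - 4x + 3

x^2 - 4x + 3


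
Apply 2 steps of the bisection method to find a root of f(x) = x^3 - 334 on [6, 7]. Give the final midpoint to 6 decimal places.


f(x) = x^3 - 334
f(6) = -118 < 0
f(7) = 9 > 0

Step 1: midpoint = (6.000000 + 7.000000)/2 = 6.500000
  f(6.500000) = -59.375000
  f(mid) < 0, so root is in [6.500000, 7.000000]

Step 2: midpoint = (6.500000 + 7.000000)/2 = 6.750000
  f(6.750000) = -26.453125
  f(mid) < 0, so root is in [6.750000, 7.000000]

midpoint = 6.750000


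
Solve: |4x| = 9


An absolute value equation |expr| = 9 gives two cases:
Case 1: 4x = 9
  4x = 9, so x = 9/4
Case 2: 4x = -9
  4x = -9, so x = -9/4

x = -9/4, x = 9/4


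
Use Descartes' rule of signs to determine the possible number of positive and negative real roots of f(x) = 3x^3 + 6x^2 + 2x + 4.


Descartes' rule of signs:

For positive roots, count sign changes in f(x) = 3x^3 + 6x^2 + 2x + 4:
Signs of coefficients: +, +, +, +
Number of sign changes: 0
Possible positive real roots: 0

For negative roots, examine f(-x) = -3x^3 + 6x^2 - 2x + 4:
Signs of coefficients: -, +, -, +
Number of sign changes: 3
Possible negative real roots: 3, 1

Positive roots: 0; Negative roots: 3 or 1


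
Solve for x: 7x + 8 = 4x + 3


Starting with: 7x + 8 = 4x + 3
Move all x terms to left: (7 - 4)x = 3 - 8
Simplify: 3x = -5
Divide both sides by 3: x = -5/3

x = -5/3


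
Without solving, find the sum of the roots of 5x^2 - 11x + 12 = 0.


By Vieta's formulas for ax^2 + bx + c = 0:
  Sum of roots = -b/a
  Product of roots = c/a

Here a = 5, b = -11, c = 12
Sum = -(-11)/5 = 11/5
Product = 12/5 = 12/5

Sum = 11/5


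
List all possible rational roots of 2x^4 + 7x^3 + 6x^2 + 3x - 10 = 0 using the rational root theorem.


Rational root theorem: possible roots are ±p/q where:
  p divides the constant term (-10): p ∈ {1, 2, 5, 10}
  q divides the leading coefficient (2): q ∈ {1, 2}

All possible rational roots: -10, -5, -5/2, -2, -1, -1/2, 1/2, 1, 2, 5/2, 5, 10

-10, -5, -5/2, -2, -1, -1/2, 1/2, 1, 2, 5/2, 5, 10


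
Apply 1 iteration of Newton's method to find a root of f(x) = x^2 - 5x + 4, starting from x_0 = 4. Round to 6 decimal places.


Newton's method: x_(n+1) = x_n - f(x_n)/f'(x_n)
f(x) = x^2 - 5x + 4
f'(x) = 2x - 5

Iteration 1:
  f(4.000000) = 0.000000
  f'(4.000000) = 3.000000
  x_1 = 4.000000 - (0.000000)/(3.000000) = 4.000000

x_1 = 4.000000


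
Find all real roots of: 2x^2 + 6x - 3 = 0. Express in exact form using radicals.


Using the quadratic formula: x = (-b ± sqrt(b^2 - 4ac)) / (2a)
Here a = 2, b = 6, c = -3
Discriminant = b^2 - 4ac = 6^2 - 4(2)(-3) = 36 + 24 = 60
Since discriminant = 60 > 0, there are two real roots.
x = (-6 ± 2*sqrt(15)) / 4
Simplifying: x = (-3 ± sqrt(15)) / 2
Numerically: x ≈ 0.4365 or x ≈ -3.4365

x = (-3 + sqrt(15)) / 2 or x = (-3 - sqrt(15)) / 2


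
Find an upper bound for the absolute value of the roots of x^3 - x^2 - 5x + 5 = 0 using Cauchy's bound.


Cauchy's bound: all roots r satisfy |r| <= 1 + max(|a_i/a_n|) for i = 0,...,n-1
where a_n is the leading coefficient.

Coefficients: [1, -1, -5, 5]
Leading coefficient a_n = 1
Ratios |a_i/a_n|: 1, 5, 5
Maximum ratio: 5
Cauchy's bound: |r| <= 1 + 5 = 6

Upper bound = 6


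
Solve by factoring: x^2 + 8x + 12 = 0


We need two numbers that multiply to 12 and add to 8.
Those numbers are 2 and 6 (since 2 * 6 = 12 and 2 + 6 = 8).
So x^2 + 8x + 12 = (x + 2)(x + 6) = 0
Setting each factor to zero: x = -2 or x = -6

x = -6, x = -2


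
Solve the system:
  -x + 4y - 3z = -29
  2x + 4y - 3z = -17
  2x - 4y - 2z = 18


Using Cramer's rule. Expand each determinant along the first row.
D  = (-1)*[4*(-2) - (-3)*(-4)] - 4*[2*(-2) - (-3)*2] + (-3)*[2*(-4) - 4*2]
  = (-1)*(-20) - 4*(2) + (-3)*(-16) = 60
Dx = (-29)*[4*(-2) - (-3)*(-4)] - 4*[(-17)*(-2) - (-3)*18] + (-3)*[(-17)*(-4) - 4*18]
  = (-29)*(-20) - 4*(88) + (-3)*(-4) = 240
Dy = (-1)*[(-17)*(-2) - (-3)*18] - (-29)*[2*(-2) - (-3)*2] + (-3)*[2*18 - (-17)*2]
  = (-1)*(88) - (-29)*(2) + (-3)*(70) = -240
Dz = (-1)*[4*18 - (-17)*(-4)] - 4*[2*18 - (-17)*2] + (-29)*[2*(-4) - 4*2]
  = (-1)*(4) - 4*(70) + (-29)*(-16) = 180
x = Dx/D = 240/60 = 4, y = Dy/D = -240/60 = -4, z = Dz/D = 180/60 = 3
Check eq1: (-1)(4) + (4)(-4) + (-3)(3) = -29 = -29 ✓
Check eq2: (2)(4) + (4)(-4) + (-3)(3) = -17 = -17 ✓
Check eq3: (2)(4) + (-4)(-4) + (-2)(3) = 18 = 18 ✓

x = 4, y = -4, z = 3


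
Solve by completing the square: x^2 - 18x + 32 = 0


Start: x^2 - 18x + 32 = 0
Move constant: x^2 - 18x = -32
Half of -18 is -9, squared is 81
Add 81 to both sides: x^2 - 18x + 81 = 49
(x - 9)^2 = 49
x - 9 = ±7
x = 9 + 7 = 16 or x = 9 - 7 = 2

x = 2, x = 16


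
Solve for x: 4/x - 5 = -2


Subtract -5 from both sides: 4/x = 3
Multiply both sides by x: 4 = 3 * x
Divide by 3: x = 4/3

x = 4/3


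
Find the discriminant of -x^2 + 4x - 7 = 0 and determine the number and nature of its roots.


For ax^2 + bx + c = 0, discriminant D = b^2 - 4ac
Here a = -1, b = 4, c = -7
D = (4)^2 - 4(-1)(-7) = 16 - 28 = -12

D = -12 < 0
The equation has no real roots (2 complex conjugate roots).

Discriminant = -12, no real roots (2 complex conjugate roots)


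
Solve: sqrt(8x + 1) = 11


Square both sides: 8x + 1 = 11^2 = 121
8x = 121 - 1 = 120
x = 15
Check: sqrt(8*15 + 1) = sqrt(121) = 11 ✓

x = 15


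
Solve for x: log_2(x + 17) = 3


Convert to exponential form: x + 17 = 2^3 = 8
x = 8 - 17 = -9
Check: log_2(-9 + 17) = log_2(8) = log_2(8) = 3 ✓

x = -9


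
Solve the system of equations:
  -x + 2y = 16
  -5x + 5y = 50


Using Cramer's rule:
Determinant D = (-1)(5) - (-5)(2) = -5 + 10 = 5
Dx = (16)(5) - (50)(2) = 80 - 100 = -20
Dy = (-1)(50) - (-5)(16) = -50 + 80 = 30
x = Dx/D = -20/5 = -4
y = Dy/D = 30/5 = 6

x = -4, y = 6


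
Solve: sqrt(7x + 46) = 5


Square both sides: 7x + 46 = 5^2 = 25
7x = 25 - 46 = -21
x = -3
Check: sqrt(7*(-3) + 46) = sqrt(25) = 5 ✓

x = -3


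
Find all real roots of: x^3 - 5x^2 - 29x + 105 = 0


Let p(x) = x^3 - 5x^2 - 29x + 105. By the rational root theorem (leading coefficient 1), any rational root is an integer divisor of 105: try ±1, ±2, ... in turn.
Test x = 1: value = 72 ≠ 0.
Test x = -1: value = 128 ≠ 0.
Test x = 3: value = 0 ✓, so (x - 3) is a factor.
Synthetic division by (x - 3): bring down 1; 1(3) - 5 = -2; (-2)(3) - 29 = -35; (-35)(3) + 105 = 0 → quotient x^2 - 2x - 35, remainder 0.
Solve the quadratic x^2 - 2x - 35 = 0: discriminant = (-2)^2 - 4(1)(-35) = 4 + 140 = 144.
sqrt(144) = 12, so x = (2 ± 12)/2: x = 7 or x = -5.

x = -5, x = 3, x = 7


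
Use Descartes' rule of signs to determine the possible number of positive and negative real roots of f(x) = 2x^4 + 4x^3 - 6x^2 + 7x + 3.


Descartes' rule of signs:

For positive roots, count sign changes in f(x) = 2x^4 + 4x^3 - 6x^2 + 7x + 3:
Signs of coefficients: +, +, -, +, +
Number of sign changes: 2
Possible positive real roots: 2, 0

For negative roots, examine f(-x) = 2x^4 - 4x^3 - 6x^2 - 7x + 3:
Signs of coefficients: +, -, -, -, +
Number of sign changes: 2
Possible negative real roots: 2, 0

Positive roots: 2 or 0; Negative roots: 2 or 0


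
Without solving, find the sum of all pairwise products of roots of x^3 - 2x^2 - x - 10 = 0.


By Vieta's formulas for x^3 + bx^2 + cx + d = 0:
  r1 + r2 + r3 = -b/a = 2
  r1*r2 + r1*r3 + r2*r3 = c/a = -1
  r1*r2*r3 = -d/a = 10


Sum of pairwise products = -1


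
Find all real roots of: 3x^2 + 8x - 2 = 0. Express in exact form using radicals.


Using the quadratic formula: x = (-b ± sqrt(b^2 - 4ac)) / (2a)
Here a = 3, b = 8, c = -2
Discriminant = b^2 - 4ac = 8^2 - 4(3)(-2) = 64 + 24 = 88
Since discriminant = 88 > 0, there are two real roots.
x = (-8 ± 2*sqrt(22)) / 6
Simplifying: x = (-4 ± sqrt(22)) / 3
Numerically: x ≈ 0.2301 or x ≈ -2.8968

x = (-4 + sqrt(22)) / 3 or x = (-4 - sqrt(22)) / 3


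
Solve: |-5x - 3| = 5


An absolute value equation |expr| = 5 gives two cases:
Case 1: -5x - 3 = 5
  -5x = 8, so x = -8/5
Case 2: -5x - 3 = -5
  -5x = -2, so x = 2/5

x = -8/5, x = 2/5


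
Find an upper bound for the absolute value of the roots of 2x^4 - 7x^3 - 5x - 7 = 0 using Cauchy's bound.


Cauchy's bound: all roots r satisfy |r| <= 1 + max(|a_i/a_n|) for i = 0,...,n-1
where a_n is the leading coefficient.

Coefficients: [2, -7, 0, -5, -7]
Leading coefficient a_n = 2
Ratios |a_i/a_n|: 7/2, 0, 5/2, 7/2
Maximum ratio: 7/2
Cauchy's bound: |r| <= 1 + 7/2 = 9/2

Upper bound = 9/2


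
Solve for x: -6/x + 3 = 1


Subtract 3 from both sides: -6/x = -2
Multiply both sides by x: -6 = -2 * x
Divide by -2: x = 3

x = 3


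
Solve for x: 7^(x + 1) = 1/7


Express both sides with the same base.
1/7 = 7^(-1)
Since the bases match, equate exponents: x + 1 = -1
So x = -1 - (1) = -2

x = -2


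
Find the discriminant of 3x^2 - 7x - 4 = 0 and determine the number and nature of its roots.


For ax^2 + bx + c = 0, discriminant D = b^2 - 4ac
Here a = 3, b = -7, c = -4
D = (-7)^2 - 4(3)(-4) = 49 + 48 = 97

D = 97 > 0 but not a perfect square
The equation has 2 distinct real irrational roots.

Discriminant = 97, 2 distinct real irrational roots


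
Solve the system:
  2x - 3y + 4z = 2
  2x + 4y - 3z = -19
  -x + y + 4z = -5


Using Cramer's rule. Expand each determinant along the first row.
D  = 2*[4*4 - (-3)*1] - (-3)*[2*4 - (-3)*(-1)] + 4*[2*1 - 4*(-1)]
  = 2*(19) - (-3)*(5) + 4*(6) = 77
Dx = 2*[4*4 - (-3)*1] - (-3)*[(-19)*4 - (-3)*(-5)] + 4*[(-19)*1 - 4*(-5)]
  = 2*(19) - (-3)*(-91) + 4*(1) = -231
Dy = 2*[(-19)*4 - (-3)*(-5)] - 2*[2*4 - (-3)*(-1)] + 4*[2*(-5) - (-19)*(-1)]
  = 2*(-91) - 2*(5) + 4*(-29) = -308
Dz = 2*[4*(-5) - (-19)*1] - (-3)*[2*(-5) - (-19)*(-1)] + 2*[2*1 - 4*(-1)]
  = 2*(-1) - (-3)*(-29) + 2*(6) = -77
x = Dx/D = -231/77 = -3, y = Dy/D = -308/77 = -4, z = Dz/D = -77/77 = -1
Check eq1: (2)(-3) + (-3)(-4) + (4)(-1) = 2 = 2 ✓
Check eq2: (2)(-3) + (4)(-4) + (-3)(-1) = -19 = -19 ✓
Check eq3: (-1)(-3) + (1)(-4) + (4)(-1) = -5 = -5 ✓

x = -3, y = -4, z = -1


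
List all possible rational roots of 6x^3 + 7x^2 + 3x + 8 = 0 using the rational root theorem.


Rational root theorem: possible roots are ±p/q where:
  p divides the constant term (8): p ∈ {1, 2, 4, 8}
  q divides the leading coefficient (6): q ∈ {1, 2, 3, 6}

All possible rational roots: -8, -4, -8/3, -2, -4/3, -1, -2/3, -1/2, -1/3, -1/6, 1/6, 1/3, 1/2, 2/3, 1, 4/3, 2, 8/3, 4, 8

-8, -4, -8/3, -2, -4/3, -1, -2/3, -1/2, -1/3, -1/6, 1/6, 1/3, 1/2, 2/3, 1, 4/3, 2, 8/3, 4, 8


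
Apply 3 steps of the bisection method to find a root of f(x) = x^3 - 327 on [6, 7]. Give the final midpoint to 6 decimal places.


f(x) = x^3 - 327
f(6) = -111 < 0
f(7) = 16 > 0

Step 1: midpoint = (6.000000 + 7.000000)/2 = 6.500000
  f(6.500000) = -52.375000
  f(mid) < 0, so root is in [6.500000, 7.000000]

Step 2: midpoint = (6.500000 + 7.000000)/2 = 6.750000
  f(6.750000) = -19.453125
  f(mid) < 0, so root is in [6.750000, 7.000000]

Step 3: midpoint = (6.750000 + 7.000000)/2 = 6.875000
  f(6.875000) = -2.048828
  f(mid) < 0, so root is in [6.875000, 7.000000]

midpoint = 6.875000


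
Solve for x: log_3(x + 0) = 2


Convert to exponential form: x + 0 = 3^2 = 9
x = 9 - 0 = 9
Check: log_3(9 + 0) = log_3(9) = log_3(9) = 2 ✓

x = 9


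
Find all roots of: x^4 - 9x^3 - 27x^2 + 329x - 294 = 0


Let p(x) = x^4 - 9x^3 - 27x^2 + 329x - 294. By the rational root theorem (leading coefficient 1), any rational root is an integer divisor of 294: try ±1, ±2, ... in turn.
Test x = 1: value = 0 ✓, so (x - 1) is a factor.
Synthetic division by (x - 1): bring down 1; 1(1) - 9 = -8; (-8)(1) - 27 = -35; (-35)(1) + 329 = 294; 294(1) - 294 = 0 → quotient x^3 - 8x^2 - 35x + 294, remainder 0.
Continue with the quotient x^3 - 8x^2 - 35x + 294 (candidates must divide 294; re-test x = 1 first in case it repeats).
Test x = 1: value = 252 ≠ 0.
Test x = -1: value = 320 ≠ 0.
Test x = 2: value = 200 ≠ 0.
Test x = -2: value = 324 ≠ 0.
Test x = 3: value = 144 ≠ 0.
Test x = -3: value = 300 ≠ 0.
Test x = 6: value = 12 ≠ 0.
Test x = -6: value = 0 ✓, so (x + 6) is a factor.
Synthetic division by (x + 6): bring down 1; 1(-6) - 8 = -14; (-14)(-6) - 35 = 49; 49(-6) + 294 = 0 → quotient x^2 - 14x + 49, remainder 0.
Solve the quadratic x^2 - 14x + 49 = 0: discriminant = (-14)^2 - 4(1)(49) = 196 - 196 = 0.
Discriminant = 0, so a double root: x = 14/2 = 7.
Collecting all roots found:

x = -6, x = 1, x = 7 (multiplicity 2)


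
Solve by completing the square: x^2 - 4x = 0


Start: x^2 - 4x + 0 = 0
Move constant: x^2 - 4x = 0
Half of -4 is -2, squared is 4
Add 4 to both sides: x^2 - 4x + 4 = 4
(x - 2)^2 = 4
x - 2 = ±2
x = 2 + 2 = 4 or x = 2 - 2 = 0

x = 0, x = 4


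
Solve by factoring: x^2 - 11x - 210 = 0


We need two numbers that multiply to -210 and add to -11.
Those numbers are 10 and -21 (since 10 * (-21) = -210 and 10 + (-21) = -11).
So x^2 - 11x - 210 = (x + 10)(x - 21) = 0
Setting each factor to zero: x = -10 or x = 21

x = -10, x = 21


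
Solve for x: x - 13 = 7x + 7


Starting with: x - 13 = 7x + 7
Move all x terms to left: (1 - 7)x = 7 + 13
Simplify: -6x = 20
Divide both sides by -6: x = -10/3

x = -10/3


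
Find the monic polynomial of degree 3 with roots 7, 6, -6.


A monic polynomial with roots 7, 6, -6 is:
p(x) = (x - 7)(x - 6)(x + 6)
After multiplying by (x - 7): x - 7
After multiplying by (x - 6): x^2 - 13x + 42
After multiplying by (x + 6): x^3 - 7x^2 - 36x + 252

x^3 - 7x^2 - 36x + 252


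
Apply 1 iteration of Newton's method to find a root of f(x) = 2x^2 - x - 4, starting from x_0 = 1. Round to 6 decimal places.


Newton's method: x_(n+1) = x_n - f(x_n)/f'(x_n)
f(x) = 2x^2 - x - 4
f'(x) = 4x - 1

Iteration 1:
  f(1.000000) = -3.000000
  f'(1.000000) = 3.000000
  x_1 = 1.000000 - (-3.000000)/(3.000000) = 2.000000

x_1 = 2.000000


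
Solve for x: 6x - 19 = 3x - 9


Starting with: 6x - 19 = 3x - 9
Move all x terms to left: (6 - 3)x = -9 + 19
Simplify: 3x = 10
Divide both sides by 3: x = 10/3

x = 10/3


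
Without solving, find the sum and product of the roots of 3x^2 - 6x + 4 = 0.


By Vieta's formulas for ax^2 + bx + c = 0:
  Sum of roots = -b/a
  Product of roots = c/a

Here a = 3, b = -6, c = 4
Sum = -(-6)/3 = 2
Product = 4/3 = 4/3

Sum = 2, Product = 4/3


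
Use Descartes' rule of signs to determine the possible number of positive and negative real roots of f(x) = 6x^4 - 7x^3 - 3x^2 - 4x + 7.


Descartes' rule of signs:

For positive roots, count sign changes in f(x) = 6x^4 - 7x^3 - 3x^2 - 4x + 7:
Signs of coefficients: +, -, -, -, +
Number of sign changes: 2
Possible positive real roots: 2, 0

For negative roots, examine f(-x) = 6x^4 + 7x^3 - 3x^2 + 4x + 7:
Signs of coefficients: +, +, -, +, +
Number of sign changes: 2
Possible negative real roots: 2, 0

Positive roots: 2 or 0; Negative roots: 2 or 0


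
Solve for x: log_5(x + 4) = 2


Convert to exponential form: x + 4 = 5^2 = 25
x = 25 - 4 = 21
Check: log_5(21 + 4) = log_5(25) = log_5(25) = 2 ✓

x = 21


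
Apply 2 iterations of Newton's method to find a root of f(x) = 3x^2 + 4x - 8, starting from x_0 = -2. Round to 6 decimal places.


Newton's method: x_(n+1) = x_n - f(x_n)/f'(x_n)
f(x) = 3x^2 + 4x - 8
f'(x) = 6x + 4

Iteration 1:
  f(-2.000000) = -4.000000
  f'(-2.000000) = -8.000000
  x_1 = -2.000000 - (-4.000000)/(-8.000000) = -2.500000

Iteration 2:
  f(-2.500000) = 0.750000
  f'(-2.500000) = -11.000000
  x_2 = -2.500000 - (0.750000)/(-11.000000) = -2.431818

x_2 = -2.431818


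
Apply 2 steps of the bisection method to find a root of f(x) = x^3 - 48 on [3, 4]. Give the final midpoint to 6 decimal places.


f(x) = x^3 - 48
f(3) = -21 < 0
f(4) = 16 > 0

Step 1: midpoint = (3.000000 + 4.000000)/2 = 3.500000
  f(3.500000) = -5.125000
  f(mid) < 0, so root is in [3.500000, 4.000000]

Step 2: midpoint = (3.500000 + 4.000000)/2 = 3.750000
  f(3.750000) = 4.734375
  f(mid) > 0, so root is in [3.500000, 3.750000]

midpoint = 3.750000


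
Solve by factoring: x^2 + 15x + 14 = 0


We need two numbers that multiply to 14 and add to 15.
Those numbers are 14 and 1 (since 14 * 1 = 14 and 14 + 1 = 15).
So x^2 + 15x + 14 = (x + 14)(x + 1) = 0
Setting each factor to zero: x = -14 or x = -1

x = -14, x = -1


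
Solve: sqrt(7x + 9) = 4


Square both sides: 7x + 9 = 4^2 = 16
7x = 16 - 9 = 7
x = 1
Check: sqrt(7*1 + 9) = sqrt(16) = 4 ✓

x = 1


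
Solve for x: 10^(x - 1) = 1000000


Express both sides with the same base.
1000000 = 10^6
Since the bases match, equate exponents: x - 1 = 6
So x = 6 - (-1) = 7

x = 7


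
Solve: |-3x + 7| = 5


An absolute value equation |expr| = 5 gives two cases:
Case 1: -3x + 7 = 5
  -3x = -2, so x = 2/3
Case 2: -3x + 7 = -5
  -3x = -12, so x = 4

x = 2/3, x = 4


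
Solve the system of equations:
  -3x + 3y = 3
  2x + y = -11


Using Cramer's rule:
Determinant D = (-3)(1) - (2)(3) = -3 - 6 = -9
Dx = (3)(1) - (-11)(3) = 3 + 33 = 36
Dy = (-3)(-11) - (2)(3) = 33 - 6 = 27
x = Dx/D = 36/-9 = -4
y = Dy/D = 27/-9 = -3

x = -4, y = -3


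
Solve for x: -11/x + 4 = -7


Subtract 4 from both sides: -11/x = -11
Multiply both sides by x: -11 = -11 * x
Divide by -11: x = 1

x = 1


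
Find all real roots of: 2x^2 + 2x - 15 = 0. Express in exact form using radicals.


Using the quadratic formula: x = (-b ± sqrt(b^2 - 4ac)) / (2a)
Here a = 2, b = 2, c = -15
Discriminant = b^2 - 4ac = 2^2 - 4(2)(-15) = 4 + 120 = 124
Since discriminant = 124 > 0, there are two real roots.
x = (-2 ± 2*sqrt(31)) / 4
Simplifying: x = (-1 ± sqrt(31)) / 2
Numerically: x ≈ 2.2839 or x ≈ -3.2839

x = (-1 + sqrt(31)) / 2 or x = (-1 - sqrt(31)) / 2


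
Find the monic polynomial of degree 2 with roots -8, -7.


A monic polynomial with roots -8, -7 is:
p(x) = (x + 8)(x + 7)
After multiplying by (x + 8): x + 8
After multiplying by (x + 7): x^2 + 15x + 56

x^2 + 15x + 56


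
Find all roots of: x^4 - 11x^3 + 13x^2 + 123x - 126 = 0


Let p(x) = x^4 - 11x^3 + 13x^2 + 123x - 126. By the rational root theorem (leading coefficient 1), any rational root is an integer divisor of 126: try ±1, ±2, ... in turn.
Test x = 1: value = 0 ✓, so (x - 1) is a factor.
Synthetic division by (x - 1): bring down 1; 1(1) - 11 = -10; (-10)(1) + 13 = 3; 3(1) + 123 = 126; 126(1) - 126 = 0 → quotient x^3 - 10x^2 + 3x + 126, remainder 0.
Continue with the quotient x^3 - 10x^2 + 3x + 126 (candidates must divide 126; re-test x = 1 first in case it repeats).
Test x = 1: value = 120 ≠ 0.
Test x = -1: value = 112 ≠ 0.
Test x = 2: value = 100 ≠ 0.
Test x = -2: value = 72 ≠ 0.
Test x = 3: value = 72 ≠ 0.
Test x = -3: value = 0 ✓, so (x + 3) is a factor.
Synthetic division by (x + 3): bring down 1; 1(-3) - 10 = -13; (-13)(-3) + 3 = 42; 42(-3) + 126 = 0 → quotient x^2 - 13x + 42, remainder 0.
Solve the quadratic x^2 - 13x + 42 = 0: discriminant = (-13)^2 - 4(1)(42) = 169 - 168 = 1.
sqrt(1) = 1, so x = (13 ± 1)/2: x = 7 or x = 6.
Collecting all roots found:

x = -3, x = 1, x = 6, x = 7


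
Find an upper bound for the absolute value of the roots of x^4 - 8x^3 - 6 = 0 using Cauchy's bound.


Cauchy's bound: all roots r satisfy |r| <= 1 + max(|a_i/a_n|) for i = 0,...,n-1
where a_n is the leading coefficient.

Coefficients: [1, -8, 0, 0, -6]
Leading coefficient a_n = 1
Ratios |a_i/a_n|: 8, 0, 0, 6
Maximum ratio: 8
Cauchy's bound: |r| <= 1 + 8 = 9

Upper bound = 9


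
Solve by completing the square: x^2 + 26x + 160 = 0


Start: x^2 + 26x + 160 = 0
Move constant: x^2 + 26x = -160
Half of 26 is 13, squared is 169
Add 169 to both sides: x^2 + 26x + 169 = 9
(x + 13)^2 = 9
x + 13 = ±3
x = -13 + 3 = -10 or x = -13 - 3 = -16

x = -16, x = -10


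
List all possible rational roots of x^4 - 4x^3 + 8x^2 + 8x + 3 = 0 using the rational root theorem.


Rational root theorem: possible roots are ±p/q where:
  p divides the constant term (3): p ∈ {1, 3}
  q divides the leading coefficient (1): q ∈ {1}

All possible rational roots: -3, -1, 1, 3

-3, -1, 1, 3


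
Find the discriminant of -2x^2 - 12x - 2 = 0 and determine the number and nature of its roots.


For ax^2 + bx + c = 0, discriminant D = b^2 - 4ac
Here a = -2, b = -12, c = -2
D = (-12)^2 - 4(-2)(-2) = 144 - 16 = 128

D = 128 > 0 but not a perfect square
The equation has 2 distinct real irrational roots.

Discriminant = 128, 2 distinct real irrational roots


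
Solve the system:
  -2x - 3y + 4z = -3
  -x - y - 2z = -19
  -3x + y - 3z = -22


Using Cramer's rule. Expand each determinant along the first row.
D  = (-2)*[(-1)*(-3) - (-2)*1] - (-3)*[(-1)*(-3) - (-2)*(-3)] + 4*[(-1)*1 - (-1)*(-3)]
  = (-2)*(5) - (-3)*(-3) + 4*(-4) = -35
Dx = (-3)*[(-1)*(-3) - (-2)*1] - (-3)*[(-19)*(-3) - (-2)*(-22)] + 4*[(-19)*1 - (-1)*(-22)]
  = (-3)*(5) - (-3)*(13) + 4*(-41) = -140
Dy = (-2)*[(-19)*(-3) - (-2)*(-22)] - (-3)*[(-1)*(-3) - (-2)*(-3)] + 4*[(-1)*(-22) - (-19)*(-3)]
  = (-2)*(13) - (-3)*(-3) + 4*(-35) = -175
Dz = (-2)*[(-1)*(-22) - (-19)*1] - (-3)*[(-1)*(-22) - (-19)*(-3)] + (-3)*[(-1)*1 - (-1)*(-3)]
  = (-2)*(41) - (-3)*(-35) + (-3)*(-4) = -175
x = Dx/D = -140/-35 = 4, y = Dy/D = -175/-35 = 5, z = Dz/D = -175/-35 = 5
Check eq1: (-2)(4) + (-3)(5) + (4)(5) = -3 = -3 ✓
Check eq2: (-1)(4) + (-1)(5) + (-2)(5) = -19 = -19 ✓
Check eq3: (-3)(4) + (1)(5) + (-3)(5) = -22 = -22 ✓

x = 4, y = 5, z = 5


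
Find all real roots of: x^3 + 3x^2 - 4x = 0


The constant term is 0, so x = 0 is a root. Factor out x:
  x(x^2 + 3x - 4) = 0
Solve the quadratic x^2 + 3x - 4 = 0: discriminant = 3^2 - 4(1)(-4) = 9 + 16 = 25.
sqrt(25) = 5, so x = (-3 ± 5)/2: x = 1 or x = -4.

x = -4, x = 0, x = 1


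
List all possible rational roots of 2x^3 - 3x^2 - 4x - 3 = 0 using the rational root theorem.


Rational root theorem: possible roots are ±p/q where:
  p divides the constant term (-3): p ∈ {1, 3}
  q divides the leading coefficient (2): q ∈ {1, 2}

All possible rational roots: -3, -3/2, -1, -1/2, 1/2, 1, 3/2, 3

-3, -3/2, -1, -1/2, 1/2, 1, 3/2, 3


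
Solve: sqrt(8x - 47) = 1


Square both sides: 8x - 47 = 1^2 = 1
8x = 1 + 47 = 48
x = 6
Check: sqrt(8*6 - 47) = sqrt(1) = 1 ✓

x = 6


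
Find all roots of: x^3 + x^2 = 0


The lowest-degree term is x^2, so x = 0 is a root with multiplicity 2. Factor out x^2:
  x + 1 = 0
Linear factor x + 1 = 0 gives x = -1.
Collecting all roots found:

x = -1, x = 0 (multiplicity 2)


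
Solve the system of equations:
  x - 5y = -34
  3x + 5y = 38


Using Cramer's rule:
Determinant D = (1)(5) - (3)(-5) = 5 + 15 = 20
Dx = (-34)(5) - (38)(-5) = -170 + 190 = 20
Dy = (1)(38) - (3)(-34) = 38 + 102 = 140
x = Dx/D = 20/20 = 1
y = Dy/D = 140/20 = 7

x = 1, y = 7


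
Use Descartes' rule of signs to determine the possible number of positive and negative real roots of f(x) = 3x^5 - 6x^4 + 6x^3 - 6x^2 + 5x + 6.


Descartes' rule of signs:

For positive roots, count sign changes in f(x) = 3x^5 - 6x^4 + 6x^3 - 6x^2 + 5x + 6:
Signs of coefficients: +, -, +, -, +, +
Number of sign changes: 4
Possible positive real roots: 4, 2, 0

For negative roots, examine f(-x) = -3x^5 - 6x^4 - 6x^3 - 6x^2 - 5x + 6:
Signs of coefficients: -, -, -, -, -, +
Number of sign changes: 1
Possible negative real roots: 1

Positive roots: 4 or 2 or 0; Negative roots: 1


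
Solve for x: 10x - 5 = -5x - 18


Starting with: 10x - 5 = -5x - 18
Move all x terms to left: (10 + 5)x = -18 + 5
Simplify: 15x = -13
Divide both sides by 15: x = -13/15

x = -13/15


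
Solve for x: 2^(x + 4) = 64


Express both sides with the same base.
64 = 2^6
Since the bases match, equate exponents: x + 4 = 6
So x = 6 - (4) = 2

x = 2


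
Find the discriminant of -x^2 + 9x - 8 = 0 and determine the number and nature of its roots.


For ax^2 + bx + c = 0, discriminant D = b^2 - 4ac
Here a = -1, b = 9, c = -8
D = (9)^2 - 4(-1)(-8) = 81 - 32 = 49

D = 49 > 0 and is a perfect square (sqrt = 7)
The equation has 2 distinct real rational roots.

Discriminant = 49, 2 distinct real rational roots


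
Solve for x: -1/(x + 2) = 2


Multiply both sides by (x + 2): -1 = 2(x + 2)
Distribute: -1 = 2x + 4
2x = -1 - 4 = -5
x = -5/2

x = -5/2


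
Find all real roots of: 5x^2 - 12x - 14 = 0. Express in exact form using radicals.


Using the quadratic formula: x = (-b ± sqrt(b^2 - 4ac)) / (2a)
Here a = 5, b = -12, c = -14
Discriminant = b^2 - 4ac = (-12)^2 - 4(5)(-14) = 144 + 280 = 424
Since discriminant = 424 > 0, there are two real roots.
x = (12 ± 2*sqrt(106)) / 10
Simplifying: x = (6 ± sqrt(106)) / 5
Numerically: x ≈ 3.2591 or x ≈ -0.8591

x = (6 + sqrt(106)) / 5 or x = (6 - sqrt(106)) / 5


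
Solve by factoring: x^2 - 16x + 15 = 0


We need two numbers that multiply to 15 and add to -16.
Those numbers are -1 and -15 (since (-1) * (-15) = 15 and (-1) + (-15) = -16).
So x^2 - 16x + 15 = (x - 1)(x - 15) = 0
Setting each factor to zero: x = 1 or x = 15

x = 1, x = 15


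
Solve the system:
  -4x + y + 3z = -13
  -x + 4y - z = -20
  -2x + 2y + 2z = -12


Using Cramer's rule. Expand each determinant along the first row.
D  = (-4)*[4*2 - (-1)*2] - 1*[(-1)*2 - (-1)*(-2)] + 3*[(-1)*2 - 4*(-2)]
  = (-4)*(10) - 1*(-4) + 3*(6) = -18
Dx = (-13)*[4*2 - (-1)*2] - 1*[(-20)*2 - (-1)*(-12)] + 3*[(-20)*2 - 4*(-12)]
  = (-13)*(10) - 1*(-52) + 3*(8) = -54
Dy = (-4)*[(-20)*2 - (-1)*(-12)] - (-13)*[(-1)*2 - (-1)*(-2)] + 3*[(-1)*(-12) - (-20)*(-2)]
  = (-4)*(-52) - (-13)*(-4) + 3*(-28) = 72
Dz = (-4)*[4*(-12) - (-20)*2] - 1*[(-1)*(-12) - (-20)*(-2)] + (-13)*[(-1)*2 - 4*(-2)]
  = (-4)*(-8) - 1*(-28) + (-13)*(6) = -18
x = Dx/D = -54/-18 = 3, y = Dy/D = 72/-18 = -4, z = Dz/D = -18/-18 = 1
Check eq1: (-4)(3) + (1)(-4) + (3)(1) = -13 = -13 ✓
Check eq2: (-1)(3) + (4)(-4) + (-1)(1) = -20 = -20 ✓
Check eq3: (-2)(3) + (2)(-4) + (2)(1) = -12 = -12 ✓

x = 3, y = -4, z = 1


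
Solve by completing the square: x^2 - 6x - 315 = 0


Start: x^2 - 6x - 315 = 0
Move constant: x^2 - 6x = 315
Half of -6 is -3, squared is 9
Add 9 to both sides: x^2 - 6x + 9 = 324
(x - 3)^2 = 324
x - 3 = ±18
x = 3 + 18 = 21 or x = 3 - 18 = -15

x = -15, x = 21


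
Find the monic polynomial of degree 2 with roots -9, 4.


A monic polynomial with roots -9, 4 is:
p(x) = (x + 9)(x - 4)
After multiplying by (x + 9): x + 9
After multiplying by (x - 4): x^2 + 5x - 36

x^2 + 5x - 36


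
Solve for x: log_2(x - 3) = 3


Convert to exponential form: x - 3 = 2^3 = 8
x = 8 + 3 = 11
Check: log_2(11 - 3) = log_2(8) = log_2(8) = 3 ✓

x = 11


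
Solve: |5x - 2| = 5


An absolute value equation |expr| = 5 gives two cases:
Case 1: 5x - 2 = 5
  5x = 7, so x = 7/5
Case 2: 5x - 2 = -5
  5x = -3, so x = -3/5

x = -3/5, x = 7/5


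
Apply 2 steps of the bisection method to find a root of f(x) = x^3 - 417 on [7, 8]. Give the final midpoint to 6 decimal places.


f(x) = x^3 - 417
f(7) = -74 < 0
f(8) = 95 > 0

Step 1: midpoint = (7.000000 + 8.000000)/2 = 7.500000
  f(7.500000) = 4.875000
  f(mid) > 0, so root is in [7.000000, 7.500000]

Step 2: midpoint = (7.000000 + 7.500000)/2 = 7.250000
  f(7.250000) = -35.921875
  f(mid) < 0, so root is in [7.250000, 7.500000]

midpoint = 7.250000


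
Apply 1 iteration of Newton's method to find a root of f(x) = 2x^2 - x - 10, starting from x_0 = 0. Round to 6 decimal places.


Newton's method: x_(n+1) = x_n - f(x_n)/f'(x_n)
f(x) = 2x^2 - x - 10
f'(x) = 4x - 1

Iteration 1:
  f(0.000000) = -10.000000
  f'(0.000000) = -1.000000
  x_1 = 0.000000 - (-10.000000)/(-1.000000) = -10.000000

x_1 = -10.000000


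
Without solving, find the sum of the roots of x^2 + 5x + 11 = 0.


By Vieta's formulas for ax^2 + bx + c = 0:
  Sum of roots = -b/a
  Product of roots = c/a

Here a = 1, b = 5, c = 11
Sum = -(5)/1 = -5
Product = 11/1 = 11

Sum = -5


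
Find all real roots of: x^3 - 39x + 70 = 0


Let p(x) = x^3 - 39x + 70. By the rational root theorem (leading coefficient 1), any rational root is an integer divisor of 70: try ±1, ±2, ... in turn.
Test x = 1: value = 32 ≠ 0.
Test x = -1: value = 108 ≠ 0.
Test x = 2: value = 0 ✓, so (x - 2) is a factor.
Synthetic division by (x - 2): bring down 1; 1(2) + 0 = 2; 2(2) - 39 = -35; (-35)(2) + 70 = 0 → quotient x^2 + 2x - 35, remainder 0.
Solve the quadratic x^2 + 2x - 35 = 0: discriminant = 2^2 - 4(1)(-35) = 4 + 140 = 144.
sqrt(144) = 12, so x = (-2 ± 12)/2: x = 5 or x = -7.

x = -7, x = 2, x = 5
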